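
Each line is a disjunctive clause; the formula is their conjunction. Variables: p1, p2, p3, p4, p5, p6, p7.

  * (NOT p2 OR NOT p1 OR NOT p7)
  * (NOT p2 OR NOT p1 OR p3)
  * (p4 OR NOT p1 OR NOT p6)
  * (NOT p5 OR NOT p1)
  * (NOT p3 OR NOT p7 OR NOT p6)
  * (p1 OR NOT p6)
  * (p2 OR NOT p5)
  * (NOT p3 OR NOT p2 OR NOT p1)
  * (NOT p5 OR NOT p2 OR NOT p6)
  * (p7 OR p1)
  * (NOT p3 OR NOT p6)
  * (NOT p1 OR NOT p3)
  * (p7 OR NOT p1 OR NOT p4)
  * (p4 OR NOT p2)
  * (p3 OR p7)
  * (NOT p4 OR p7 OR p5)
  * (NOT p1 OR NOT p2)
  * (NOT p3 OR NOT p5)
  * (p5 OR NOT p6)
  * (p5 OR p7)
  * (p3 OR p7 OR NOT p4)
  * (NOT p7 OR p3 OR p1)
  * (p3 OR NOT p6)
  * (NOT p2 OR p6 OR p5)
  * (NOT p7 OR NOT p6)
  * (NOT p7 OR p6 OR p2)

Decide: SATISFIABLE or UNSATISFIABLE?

UNSATISFIABLE

p1 = True:
  propagation gives p5=False, p3=False, p2=False, p7=True; an empty clause results — contradiction.
p1 = False:
  propagation gives p6=False, p7=True, p3=True, p5=False; an empty clause results — contradiction.
Every branch closes, so no satisfying assignment exists.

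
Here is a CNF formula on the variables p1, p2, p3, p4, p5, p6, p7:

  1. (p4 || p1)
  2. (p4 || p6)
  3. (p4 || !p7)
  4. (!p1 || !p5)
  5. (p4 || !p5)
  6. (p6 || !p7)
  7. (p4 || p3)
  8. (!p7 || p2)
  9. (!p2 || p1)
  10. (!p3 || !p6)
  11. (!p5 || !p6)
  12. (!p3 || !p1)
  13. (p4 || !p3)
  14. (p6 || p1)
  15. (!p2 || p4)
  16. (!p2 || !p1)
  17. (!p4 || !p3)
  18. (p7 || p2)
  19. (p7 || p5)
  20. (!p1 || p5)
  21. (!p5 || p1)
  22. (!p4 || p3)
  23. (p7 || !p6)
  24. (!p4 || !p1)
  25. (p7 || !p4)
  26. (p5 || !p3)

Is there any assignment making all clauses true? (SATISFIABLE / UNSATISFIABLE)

p4 = True:
  propagation gives p3=False; an empty clause results — contradiction.
p4 = False:
  propagation gives p1=True, p6=True, p7=False; an empty clause results — contradiction.
Every branch closes, so no satisfying assignment exists.

UNSATISFIABLE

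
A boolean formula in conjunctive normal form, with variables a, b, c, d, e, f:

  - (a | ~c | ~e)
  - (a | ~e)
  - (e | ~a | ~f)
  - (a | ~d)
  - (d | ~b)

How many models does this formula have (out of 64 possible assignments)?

Split on a, then e.
  a=T, e=T: c, f free; 3 ways for (b,d) × 2^2 = 12.
  a=T, e=F: c free; 3 ways for (b,d,f) × 2^1 = 6.
  a=F, e=T: a clause becomes empty — 0.
  a=F, e=F: remaining (b,c,d,f) ∈ {(F,F,F,F); (F,F,F,T); (F,T,F,F); (F,T,F,T)} — 4.
Total: 12 + 6 + 0 + 4 = 22.

22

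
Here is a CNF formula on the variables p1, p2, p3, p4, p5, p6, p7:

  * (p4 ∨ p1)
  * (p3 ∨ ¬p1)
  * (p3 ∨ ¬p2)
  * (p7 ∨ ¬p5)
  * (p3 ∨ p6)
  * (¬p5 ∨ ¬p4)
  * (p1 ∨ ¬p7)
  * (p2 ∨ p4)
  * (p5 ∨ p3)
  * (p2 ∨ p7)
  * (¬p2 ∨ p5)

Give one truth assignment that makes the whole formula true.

p3 occurs only positively in the remaining clauses — set p3 = True.
Set p1 = True and propagate.
Try p2 = False.
  then p4 is forced to True.
  then p5 is forced to False.
  then p7 is forced to True.
p6 is now unconstrained; take p6 = False.
Check each clause:
  1. (p1 ∨ p4) — p1 is true.
  2. (¬p1 ∨ p3) — p3 is true.
  3. (¬p2 ∨ p3) — p3 is true.
  4. (p7 ∨ ¬p5) — ¬p5 is true.
  5. (p6 ∨ p3) — p3 is true.
  6. (¬p5 ∨ ¬p4) — ¬p5 is true.
  7. (¬p7 ∨ p1) — p1 is true.
  8. (p2 ∨ p4) — p4 is true.
  9. (p3 ∨ p5) — p3 is true.
  10. (p7 ∨ p2) — p7 is true.
  11. (p5 ∨ ¬p2) — ¬p2 is true.

p1=1, p2=0, p3=1, p4=1, p5=0, p6=0, p7=1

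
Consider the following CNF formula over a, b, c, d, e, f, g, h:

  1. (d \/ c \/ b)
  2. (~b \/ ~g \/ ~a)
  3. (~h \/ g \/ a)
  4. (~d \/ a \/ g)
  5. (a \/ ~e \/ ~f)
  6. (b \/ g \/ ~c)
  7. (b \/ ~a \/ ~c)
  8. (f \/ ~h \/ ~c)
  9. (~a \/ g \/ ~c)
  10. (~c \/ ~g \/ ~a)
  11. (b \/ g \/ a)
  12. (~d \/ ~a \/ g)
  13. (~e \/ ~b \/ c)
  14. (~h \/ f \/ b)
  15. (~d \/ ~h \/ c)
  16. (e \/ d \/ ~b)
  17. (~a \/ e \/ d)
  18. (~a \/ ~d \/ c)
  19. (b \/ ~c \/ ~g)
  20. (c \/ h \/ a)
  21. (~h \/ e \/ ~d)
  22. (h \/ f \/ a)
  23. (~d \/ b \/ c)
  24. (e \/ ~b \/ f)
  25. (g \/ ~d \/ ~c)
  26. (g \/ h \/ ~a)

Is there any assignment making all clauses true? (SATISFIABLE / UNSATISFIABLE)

SATISFIABLE

Set a = False and propagate.
Set b = True and propagate.
Branch on c: take c = True.
The remaining clauses are satisfied by d = True, e = False, f = True, g = True, h = False.
So a=False, b=True, c=True, d=True, e=False, f=True, g=True, h=False is a satisfying assignment.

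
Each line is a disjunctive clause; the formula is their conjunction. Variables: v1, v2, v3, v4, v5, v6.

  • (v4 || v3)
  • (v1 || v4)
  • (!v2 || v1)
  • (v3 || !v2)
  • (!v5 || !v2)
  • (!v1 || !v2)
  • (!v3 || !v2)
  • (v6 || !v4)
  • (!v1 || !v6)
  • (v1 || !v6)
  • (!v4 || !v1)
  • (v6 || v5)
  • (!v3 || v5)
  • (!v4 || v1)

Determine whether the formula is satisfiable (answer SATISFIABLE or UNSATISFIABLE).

SATISFIABLE

Pure literal: v2 appears only negated; assign v2 = False.
Branch on v1: take v1 = True.
  then v6 is forced to False.
  then v4 is forced to False.
  then v3 is forced to True.
  then v5 is forced to True.
Every clause has at least one true literal under this assignment.
So v1 = True, v2 = False, v3 = True, v4 = False, v5 = True, v6 = False is a satisfying assignment.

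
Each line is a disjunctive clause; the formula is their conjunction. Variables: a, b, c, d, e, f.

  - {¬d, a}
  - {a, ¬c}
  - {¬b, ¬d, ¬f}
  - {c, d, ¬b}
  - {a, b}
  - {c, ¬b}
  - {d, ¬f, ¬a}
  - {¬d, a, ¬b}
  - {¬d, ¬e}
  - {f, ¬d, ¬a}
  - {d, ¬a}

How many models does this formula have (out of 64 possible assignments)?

2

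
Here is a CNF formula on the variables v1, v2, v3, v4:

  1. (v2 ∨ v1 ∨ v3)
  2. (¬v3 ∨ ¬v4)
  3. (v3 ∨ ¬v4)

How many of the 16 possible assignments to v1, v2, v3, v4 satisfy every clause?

7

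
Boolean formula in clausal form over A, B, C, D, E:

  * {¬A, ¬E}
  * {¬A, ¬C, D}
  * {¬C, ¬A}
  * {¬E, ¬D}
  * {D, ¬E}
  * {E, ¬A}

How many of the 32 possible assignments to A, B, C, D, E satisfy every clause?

Split on A, then E.
  A=T, E=T: a clause becomes empty — 0.
  A=T, E=F: a clause becomes empty — 0.
  A=F, E=T: a clause becomes empty — 0.
  A=F, E=F: B, C, D free → 2^3 = 8.
Total: 0 + 0 + 0 + 8 = 8.

8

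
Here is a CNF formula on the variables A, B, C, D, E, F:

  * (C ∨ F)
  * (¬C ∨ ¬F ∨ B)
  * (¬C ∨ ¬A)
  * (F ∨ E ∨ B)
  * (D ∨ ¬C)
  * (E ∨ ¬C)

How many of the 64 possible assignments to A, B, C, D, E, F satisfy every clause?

19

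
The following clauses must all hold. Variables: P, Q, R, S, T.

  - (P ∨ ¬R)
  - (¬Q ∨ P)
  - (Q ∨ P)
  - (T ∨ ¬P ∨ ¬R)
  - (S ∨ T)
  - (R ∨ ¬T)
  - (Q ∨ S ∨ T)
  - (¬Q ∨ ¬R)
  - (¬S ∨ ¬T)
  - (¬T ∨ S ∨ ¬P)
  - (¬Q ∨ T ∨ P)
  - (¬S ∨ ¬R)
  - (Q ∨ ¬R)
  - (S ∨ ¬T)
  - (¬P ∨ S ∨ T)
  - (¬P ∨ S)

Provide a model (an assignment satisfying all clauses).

P=True, Q=True, R=False, S=True, T=False

Check each clause:
  1. (¬R ∨ P) — P is true.
  2. (P ∨ ¬Q) — P is true.
  3. (P ∨ Q) — P is true.
  4. (¬P ∨ ¬R ∨ T) — ¬R is true.
  5. (S ∨ T) — S is true.
  6. (R ∨ ¬T) — ¬T is true.
  7. (S ∨ T ∨ Q) — Q is true.
  8. (¬Q ∨ ¬R) — ¬R is true.
  9. (¬T ∨ ¬S) — ¬T is true.
  10. (S ∨ ¬T ∨ ¬P) — ¬T is true.
  11. (¬Q ∨ T ∨ P) — P is true.
  12. (¬S ∨ ¬R) — ¬R is true.
  13. (¬R ∨ Q) — Q is true.
  14. (¬T ∨ S) — ¬T is true.
  15. (T ∨ S ∨ ¬P) — S is true.
  16. (S ∨ ¬P) — S is true.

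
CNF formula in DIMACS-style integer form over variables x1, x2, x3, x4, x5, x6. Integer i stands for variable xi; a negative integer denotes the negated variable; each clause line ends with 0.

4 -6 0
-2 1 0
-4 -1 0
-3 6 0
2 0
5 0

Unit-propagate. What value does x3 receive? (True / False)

(x2) stands alone — x2 = True.
From (x1 \/ ~x2) and x2 = True: x1 = True.
From (~x1 \/ ~x4) and x1 = True: x4 = False.
(~x6 \/ x4) with x4 = False leaves only ~x6, so x6 = False.
(~x3 \/ x6): since x6 = False, the clause reduces to (~x3). x3 = False.

False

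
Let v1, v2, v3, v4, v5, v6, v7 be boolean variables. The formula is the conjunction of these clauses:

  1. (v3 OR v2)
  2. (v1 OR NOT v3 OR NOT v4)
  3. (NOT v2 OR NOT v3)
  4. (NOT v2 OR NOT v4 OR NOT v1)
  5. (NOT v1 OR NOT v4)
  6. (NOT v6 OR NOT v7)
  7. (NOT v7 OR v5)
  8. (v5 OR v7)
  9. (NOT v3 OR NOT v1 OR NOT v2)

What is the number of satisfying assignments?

15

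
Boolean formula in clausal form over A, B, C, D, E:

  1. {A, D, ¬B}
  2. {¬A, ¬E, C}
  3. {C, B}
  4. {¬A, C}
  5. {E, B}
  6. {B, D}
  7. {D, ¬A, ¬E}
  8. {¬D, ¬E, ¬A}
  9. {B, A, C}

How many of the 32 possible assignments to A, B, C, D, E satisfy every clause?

7

Case analysis on A and B:
  A=T, B=T: remaining (C,D,E) ∈ {(T,F,F); (T,T,F)} — 2.
  A=T, B=F: a clause becomes empty — 0.
  A=F, B=T: remaining (C,D,E) ∈ {(F,T,F); (F,T,T); (T,T,F); (T,T,T)} — 4.
  A=F, B=F: remaining (C,D,E) ∈ {(T,T,T)} — 1.
Total: 2 + 0 + 4 + 1 = 7.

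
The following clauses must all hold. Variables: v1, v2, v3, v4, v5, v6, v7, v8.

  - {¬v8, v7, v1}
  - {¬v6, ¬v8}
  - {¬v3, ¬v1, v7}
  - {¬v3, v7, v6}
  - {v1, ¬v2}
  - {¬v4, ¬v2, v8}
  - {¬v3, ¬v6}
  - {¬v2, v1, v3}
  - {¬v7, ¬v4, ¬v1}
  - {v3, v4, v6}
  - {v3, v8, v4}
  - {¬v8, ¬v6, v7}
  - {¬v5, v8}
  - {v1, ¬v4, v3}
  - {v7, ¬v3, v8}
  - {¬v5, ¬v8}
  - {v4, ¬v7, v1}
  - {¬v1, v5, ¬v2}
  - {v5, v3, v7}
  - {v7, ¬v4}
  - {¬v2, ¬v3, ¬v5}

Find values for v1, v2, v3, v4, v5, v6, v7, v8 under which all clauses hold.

v1 = False, v2 = False, v3 = True, v4 = True, v5 = False, v6 = False, v7 = True, v8 = False

Check each clause:
  1. {¬v8, v1, v7} — ¬v8 is true.
  2. {¬v6, ¬v8} — ¬v8 is true.
  3. {v7, ¬v1, ¬v3} — ¬v1 is true.
  4. {v6, v7, ¬v3} — v7 is true.
  5. {¬v2, v1} — ¬v2 is true.
  6. {v8, ¬v2, ¬v4} — ¬v2 is true.
  7. {¬v3, ¬v6} — ¬v6 is true.
  8. {¬v2, v1, v3} — v3 is true.
  9. {¬v7, ¬v4, ¬v1} — ¬v1 is true.
  10. {v4, v3, v6} — v3 is true.
  11. {v3, v4, v8} — v3 is true.
  12. {¬v8, v7, ¬v6} — ¬v8 is true.
  13. {¬v5, v8} — ¬v5 is true.
  14. {v3, ¬v4, v1} — v3 is true.
  15. {v7, ¬v3, v8} — v7 is true.
  16. {¬v8, ¬v5} — ¬v8 is true.
  17. {¬v7, v4, v1} — v4 is true.
  18. {v5, ¬v1, ¬v2} — ¬v1 is true.
  19. {v5, v7, v3} — v3 is true.
  20. {¬v4, v7} — v7 is true.
  21. {¬v2, ¬v5, ¬v3} — ¬v5 is true.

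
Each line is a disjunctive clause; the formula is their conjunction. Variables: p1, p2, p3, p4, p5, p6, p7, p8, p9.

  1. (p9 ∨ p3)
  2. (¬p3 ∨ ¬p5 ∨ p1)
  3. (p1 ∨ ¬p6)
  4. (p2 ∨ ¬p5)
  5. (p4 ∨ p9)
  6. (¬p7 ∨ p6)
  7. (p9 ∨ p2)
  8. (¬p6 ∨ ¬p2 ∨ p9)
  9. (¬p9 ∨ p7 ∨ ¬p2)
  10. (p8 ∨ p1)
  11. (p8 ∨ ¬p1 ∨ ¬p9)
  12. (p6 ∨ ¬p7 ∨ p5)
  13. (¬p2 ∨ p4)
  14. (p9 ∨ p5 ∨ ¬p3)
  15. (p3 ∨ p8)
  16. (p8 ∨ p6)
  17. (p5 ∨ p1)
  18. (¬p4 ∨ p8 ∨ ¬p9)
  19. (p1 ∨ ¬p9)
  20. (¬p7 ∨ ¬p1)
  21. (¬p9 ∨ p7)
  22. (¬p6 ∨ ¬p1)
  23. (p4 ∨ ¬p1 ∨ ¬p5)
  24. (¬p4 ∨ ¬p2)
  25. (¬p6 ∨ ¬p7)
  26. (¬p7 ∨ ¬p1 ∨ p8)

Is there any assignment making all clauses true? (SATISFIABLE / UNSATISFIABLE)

p1 = True:
  propagation gives p7=False, p9=False, p3=True, p4=True; an empty clause results — contradiction.
p1 = False:
  propagation gives p6=False, p7=False, p8=True, p5=True; an empty clause results — contradiction.
Every branch closes, so no satisfying assignment exists.

UNSATISFIABLE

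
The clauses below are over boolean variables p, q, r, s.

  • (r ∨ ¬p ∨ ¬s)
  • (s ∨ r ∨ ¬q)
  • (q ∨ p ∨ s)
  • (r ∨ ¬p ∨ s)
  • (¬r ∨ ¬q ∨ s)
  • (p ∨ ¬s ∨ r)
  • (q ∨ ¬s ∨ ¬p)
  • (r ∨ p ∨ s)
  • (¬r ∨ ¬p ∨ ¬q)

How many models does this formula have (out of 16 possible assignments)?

Satisfying assignments:
  p=F q=F r=T s=T
  p=F q=T r=T s=T
  p=T q=F r=T s=F
That's 3 in total.

3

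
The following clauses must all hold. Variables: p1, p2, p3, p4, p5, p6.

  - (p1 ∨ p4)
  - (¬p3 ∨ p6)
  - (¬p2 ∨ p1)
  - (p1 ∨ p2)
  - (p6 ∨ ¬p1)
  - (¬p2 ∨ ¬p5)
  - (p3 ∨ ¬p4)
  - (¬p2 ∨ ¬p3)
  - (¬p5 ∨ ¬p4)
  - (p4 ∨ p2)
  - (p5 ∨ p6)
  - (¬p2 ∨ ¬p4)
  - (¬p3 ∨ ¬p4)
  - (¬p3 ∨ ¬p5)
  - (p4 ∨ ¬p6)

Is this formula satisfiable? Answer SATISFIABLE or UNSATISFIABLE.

UNSATISFIABLE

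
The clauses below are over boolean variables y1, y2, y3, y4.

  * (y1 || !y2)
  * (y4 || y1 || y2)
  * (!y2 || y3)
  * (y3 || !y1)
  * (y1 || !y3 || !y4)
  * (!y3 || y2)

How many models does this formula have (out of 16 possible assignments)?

Satisfying assignments:
  y1=0 y2=0 y3=0 y4=1
  y1=1 y2=1 y3=1 y4=0
  y1=1 y2=1 y3=1 y4=1
That's 3 in total.

3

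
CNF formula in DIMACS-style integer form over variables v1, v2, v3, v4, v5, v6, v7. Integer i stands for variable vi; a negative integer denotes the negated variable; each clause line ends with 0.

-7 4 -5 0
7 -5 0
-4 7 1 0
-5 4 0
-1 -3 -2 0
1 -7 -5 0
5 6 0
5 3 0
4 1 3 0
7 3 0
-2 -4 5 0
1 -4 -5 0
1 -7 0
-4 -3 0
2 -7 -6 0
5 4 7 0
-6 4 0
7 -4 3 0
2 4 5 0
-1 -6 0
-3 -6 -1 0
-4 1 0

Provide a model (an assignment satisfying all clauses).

v1=T, v2=T, v3=F, v4=T, v5=T, v6=F, v7=T

Check each clause:
  1. (v4 || !v5 || !v7) — v4 is true.
  2. (v7 || !v5) — v7 is true.
  3. (v7 || !v4 || v1) — v1 is true.
  4. (!v5 || v4) — v4 is true.
  5. (!v2 || !v3 || !v1) — !v3 is true.
  6. (v1 || !v5 || !v7) — v1 is true.
  7. (v6 || v5) — v5 is true.
  8. (v3 || v5) — v5 is true.
  9. (v4 || v1 || v3) — v1 is true.
  10. (v3 || v7) — v7 is true.
  11. (v5 || !v2 || !v4) — v5 is true.
  12. (!v5 || !v4 || v1) — v1 is true.
  13. (!v7 || v1) — v1 is true.
  14. (!v4 || !v3) — !v3 is true.
  15. (!v6 || !v7 || v2) — v2 is true.
  16. (v4 || v5 || v7) — v4 is true.
  17. (v4 || !v6) — !v6 is true.
  18. (v3 || !v4 || v7) — v7 is true.
  19. (v4 || v2 || v5) — v2 is true.
  20. (!v1 || !v6) — !v6 is true.
  21. (!v1 || !v6 || !v3) — !v6 is true.
  22. (!v4 || v1) — v1 is true.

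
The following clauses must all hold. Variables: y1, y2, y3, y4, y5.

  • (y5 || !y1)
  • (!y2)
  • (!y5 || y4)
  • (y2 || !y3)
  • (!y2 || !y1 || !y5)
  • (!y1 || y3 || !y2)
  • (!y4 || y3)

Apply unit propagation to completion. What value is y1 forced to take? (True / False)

Unit clause (!y2) sets y2 = False.
From (!y3 || y2) and y2 = False: y3 = False.
(!y4 || y3) with y3 = False leaves only !y4, so y4 = False.
(y4 || !y5): since y4 = False, the clause reduces to (!y5). y5 = False.
From (y5 || !y1) and y5 = False: y1 = False.

False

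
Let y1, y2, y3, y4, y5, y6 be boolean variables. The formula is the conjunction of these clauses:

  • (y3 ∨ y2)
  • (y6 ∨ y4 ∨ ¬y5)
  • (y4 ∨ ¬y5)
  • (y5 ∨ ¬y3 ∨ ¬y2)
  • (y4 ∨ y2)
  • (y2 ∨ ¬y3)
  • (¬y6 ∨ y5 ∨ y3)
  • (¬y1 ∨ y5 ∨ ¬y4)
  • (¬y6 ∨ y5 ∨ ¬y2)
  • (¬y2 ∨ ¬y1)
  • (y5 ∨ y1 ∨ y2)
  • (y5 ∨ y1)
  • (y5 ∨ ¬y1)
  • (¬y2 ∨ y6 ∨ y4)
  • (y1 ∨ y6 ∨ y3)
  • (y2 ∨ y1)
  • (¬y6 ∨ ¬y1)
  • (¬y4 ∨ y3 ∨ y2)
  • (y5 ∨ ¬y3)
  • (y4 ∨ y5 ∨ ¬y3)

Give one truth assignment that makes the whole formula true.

y1=0, y2=1, y3=1, y4=1, y5=1, y6=1

Check each clause:
  1. (y3 ∨ y2) — y2 is true.
  2. (y4 ∨ ¬y5 ∨ y6) — y4 is true.
  3. (y4 ∨ ¬y5) — y4 is true.
  4. (¬y2 ∨ ¬y3 ∨ y5) — y5 is true.
  5. (y2 ∨ y4) — y2 is true.
  6. (y2 ∨ ¬y3) — y2 is true.
  7. (y3 ∨ y5 ∨ ¬y6) — y3 is true.
  8. (y5 ∨ ¬y4 ∨ ¬y1) — y5 is true.
  9. (y5 ∨ ¬y2 ∨ ¬y6) — y5 is true.
  10. (¬y2 ∨ ¬y1) — ¬y1 is true.
  11. (y1 ∨ y5 ∨ y2) — y2 is true.
  12. (y5 ∨ y1) — y5 is true.
  13. (y5 ∨ ¬y1) — y5 is true.
  14. (¬y2 ∨ y6 ∨ y4) — y4 is true.
  15. (y3 ∨ y6 ∨ y1) — y3 is true.
  16. (y2 ∨ y1) — y2 is true.
  17. (¬y1 ∨ ¬y6) — ¬y1 is true.
  18. (¬y4 ∨ y2 ∨ y3) — y2 is true.
  19. (y5 ∨ ¬y3) — y5 is true.
  20. (¬y3 ∨ y4 ∨ y5) — y5 is true.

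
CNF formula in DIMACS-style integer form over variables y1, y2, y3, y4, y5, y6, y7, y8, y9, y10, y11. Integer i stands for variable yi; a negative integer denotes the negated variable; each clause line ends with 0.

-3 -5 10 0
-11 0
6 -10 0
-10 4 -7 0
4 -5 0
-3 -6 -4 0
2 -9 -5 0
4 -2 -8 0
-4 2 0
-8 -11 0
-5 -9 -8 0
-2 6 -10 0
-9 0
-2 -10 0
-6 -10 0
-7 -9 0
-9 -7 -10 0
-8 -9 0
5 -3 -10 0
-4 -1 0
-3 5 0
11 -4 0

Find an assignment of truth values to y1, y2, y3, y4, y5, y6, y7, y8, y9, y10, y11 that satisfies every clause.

(¬y11) is a unit clause, so y11 = False.
(¬y9) is a unit clause, so y9 = False.
(¬y4) is a unit clause, so y4 = False.
Unit propagation: (¬y5) forces y5 = False.
(¬y3) is a unit clause, so y3 = False.
Pure literal: y8 appears only negated; assign y8 = False.
Pure literal: y10 appears only negated; assign y10 = False.
y1, y2, y6, y7 are now unconstrained; take y1 = True, y2 = True, y6 = True, y7 = True.
Every clause has at least one true literal under this assignment.

y1 = T, y2 = T, y3 = F, y4 = F, y5 = F, y6 = T, y7 = T, y8 = F, y9 = F, y10 = F, y11 = F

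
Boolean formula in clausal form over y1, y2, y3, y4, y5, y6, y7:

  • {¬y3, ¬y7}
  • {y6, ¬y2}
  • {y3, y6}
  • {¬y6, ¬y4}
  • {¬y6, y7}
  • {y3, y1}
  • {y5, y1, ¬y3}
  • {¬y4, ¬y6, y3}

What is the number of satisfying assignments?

Case analysis on y3 and y6:
  y3=T, y6=T: a clause becomes empty — 0.
  y3=T, y6=F: y4 free; 3 ways for (y1,y2,y5,y7) × 2^1 = 6.
  y3=F, y6=T: remaining (y1,y2,y4,y5,y7) ∈ {(T,F,F,F,T); (T,F,F,T,T); (T,T,F,F,T); (T,T,F,T,T)} — 4.
  y3=F, y6=F: a clause becomes empty — 0.
Total: 0 + 6 + 4 + 0 = 10.

10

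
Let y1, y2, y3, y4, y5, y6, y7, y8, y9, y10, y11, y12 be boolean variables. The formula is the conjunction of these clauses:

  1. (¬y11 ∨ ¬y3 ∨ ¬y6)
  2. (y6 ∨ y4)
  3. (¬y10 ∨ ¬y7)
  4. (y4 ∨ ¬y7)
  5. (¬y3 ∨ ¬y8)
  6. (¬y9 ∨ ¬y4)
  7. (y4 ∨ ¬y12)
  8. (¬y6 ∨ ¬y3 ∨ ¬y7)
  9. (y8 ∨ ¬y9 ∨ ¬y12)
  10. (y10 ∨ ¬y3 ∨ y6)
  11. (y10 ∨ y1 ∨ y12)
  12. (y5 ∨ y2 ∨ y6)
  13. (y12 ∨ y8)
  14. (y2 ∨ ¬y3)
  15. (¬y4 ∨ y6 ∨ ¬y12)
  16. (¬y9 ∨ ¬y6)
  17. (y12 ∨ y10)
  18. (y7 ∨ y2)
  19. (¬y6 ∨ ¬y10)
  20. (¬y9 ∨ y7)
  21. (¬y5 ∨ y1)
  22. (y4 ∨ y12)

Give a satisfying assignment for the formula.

y1=F  y2=F  y3=F  y4=T  y5=F  y6=T  y7=T  y8=T  y9=F  y10=F  y11=T  y12=T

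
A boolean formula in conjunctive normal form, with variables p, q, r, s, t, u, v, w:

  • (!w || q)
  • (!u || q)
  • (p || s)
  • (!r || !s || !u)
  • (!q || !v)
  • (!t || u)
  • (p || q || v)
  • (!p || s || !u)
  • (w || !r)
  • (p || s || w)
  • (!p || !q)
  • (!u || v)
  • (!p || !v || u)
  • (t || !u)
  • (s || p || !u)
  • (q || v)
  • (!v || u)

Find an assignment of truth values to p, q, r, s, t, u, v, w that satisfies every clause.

p=F, q=T, r=T, s=T, t=F, u=F, v=F, w=T

Branch on p: take p = False.
  then s is forced to True.
For the remaining variables, q = True, r = True, t = False, u = False, v = False, w = True works.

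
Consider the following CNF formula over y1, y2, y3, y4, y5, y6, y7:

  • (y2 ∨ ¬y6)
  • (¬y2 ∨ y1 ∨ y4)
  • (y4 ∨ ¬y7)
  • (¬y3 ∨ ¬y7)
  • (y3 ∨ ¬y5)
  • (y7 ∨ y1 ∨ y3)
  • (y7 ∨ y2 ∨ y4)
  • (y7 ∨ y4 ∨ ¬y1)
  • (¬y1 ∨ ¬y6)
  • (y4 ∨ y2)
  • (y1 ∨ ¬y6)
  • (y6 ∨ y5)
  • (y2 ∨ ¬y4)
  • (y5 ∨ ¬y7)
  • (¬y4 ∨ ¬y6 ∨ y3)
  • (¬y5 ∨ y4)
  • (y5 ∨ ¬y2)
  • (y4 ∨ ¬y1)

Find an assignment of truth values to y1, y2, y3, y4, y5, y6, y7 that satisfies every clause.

y1=1, y2=1, y3=1, y4=1, y5=1, y6=0, y7=0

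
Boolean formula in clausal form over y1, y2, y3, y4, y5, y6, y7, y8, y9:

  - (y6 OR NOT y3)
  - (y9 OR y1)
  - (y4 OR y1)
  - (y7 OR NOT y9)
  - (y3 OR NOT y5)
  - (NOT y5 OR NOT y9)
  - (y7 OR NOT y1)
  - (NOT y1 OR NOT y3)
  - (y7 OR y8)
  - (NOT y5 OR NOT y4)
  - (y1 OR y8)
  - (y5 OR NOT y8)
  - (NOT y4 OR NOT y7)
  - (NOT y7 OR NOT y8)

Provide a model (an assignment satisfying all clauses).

Branch on y1: take y1 = True.
  then y7 is forced to True.
  then y3 is forced to False.
  then y5 is forced to False.
  then y8 is forced to False.
  then y4 is forced to False.
y2, y6, y9 are now unconstrained; take y2 = True, y6 = False, y9 = True.
Every clause has at least one true literal under this assignment.

y1=T, y2=T, y3=F, y4=F, y5=F, y6=F, y7=T, y8=F, y9=T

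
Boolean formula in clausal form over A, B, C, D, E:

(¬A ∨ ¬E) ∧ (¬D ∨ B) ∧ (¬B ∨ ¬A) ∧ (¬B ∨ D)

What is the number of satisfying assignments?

Case analysis on B and A:
  B=1, A=1: a clause becomes empty — 0.
  B=1, A=0: remaining (C,D,E) ∈ {(0,1,0); (0,1,1); (1,1,0); (1,1,1)} — 4.
  B=0, A=1: remaining (C,D,E) ∈ {(0,0,0); (1,0,0)} — 2.
  B=0, A=0: remaining (C,D,E) ∈ {(0,0,0); (0,0,1); (1,0,0); (1,0,1)} — 4.
Total: 0 + 4 + 2 + 4 = 10.

10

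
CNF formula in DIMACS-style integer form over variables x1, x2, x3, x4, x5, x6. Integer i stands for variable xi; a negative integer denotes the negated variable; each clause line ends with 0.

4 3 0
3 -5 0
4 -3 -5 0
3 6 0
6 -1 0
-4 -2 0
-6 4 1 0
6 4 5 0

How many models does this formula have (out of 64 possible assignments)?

10

Split on x4, then x3.
  x4=T, x3=T: x5 free; 3 ways for (x1,x2,x6) × 2^1 = 6.
  x4=T, x3=F: remaining (x1,x2,x5,x6) ∈ {(F,F,F,T); (T,F,F,T)} — 2.
  x4=F, x3=T: remaining (x1,x2,x5,x6) ∈ {(T,F,F,T); (T,T,F,T)} — 2.
  x4=F, x3=F: a clause becomes empty — 0.
Total: 6 + 2 + 2 + 0 = 10.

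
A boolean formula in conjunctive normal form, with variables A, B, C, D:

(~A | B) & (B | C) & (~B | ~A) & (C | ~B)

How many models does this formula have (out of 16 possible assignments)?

4

Satisfying assignments:
  A=F B=F C=T D=F
  A=F B=F C=T D=T
  A=F B=T C=T D=F
  A=F B=T C=T D=T
Count: 4.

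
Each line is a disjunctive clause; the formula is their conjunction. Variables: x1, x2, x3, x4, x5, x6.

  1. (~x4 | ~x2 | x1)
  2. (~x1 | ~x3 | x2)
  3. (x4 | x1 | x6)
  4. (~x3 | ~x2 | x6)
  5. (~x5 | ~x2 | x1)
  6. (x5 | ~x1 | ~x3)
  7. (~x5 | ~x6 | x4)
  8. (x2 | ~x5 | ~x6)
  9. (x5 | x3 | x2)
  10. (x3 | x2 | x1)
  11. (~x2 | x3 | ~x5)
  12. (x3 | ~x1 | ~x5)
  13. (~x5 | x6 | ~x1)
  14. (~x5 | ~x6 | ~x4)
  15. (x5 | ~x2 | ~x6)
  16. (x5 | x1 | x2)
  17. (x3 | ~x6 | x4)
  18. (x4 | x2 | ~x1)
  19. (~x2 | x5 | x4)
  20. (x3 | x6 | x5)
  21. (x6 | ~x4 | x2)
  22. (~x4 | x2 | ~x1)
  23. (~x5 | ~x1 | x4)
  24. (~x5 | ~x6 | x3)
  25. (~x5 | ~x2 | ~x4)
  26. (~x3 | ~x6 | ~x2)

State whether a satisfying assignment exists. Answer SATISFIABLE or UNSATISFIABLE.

UNSATISFIABLE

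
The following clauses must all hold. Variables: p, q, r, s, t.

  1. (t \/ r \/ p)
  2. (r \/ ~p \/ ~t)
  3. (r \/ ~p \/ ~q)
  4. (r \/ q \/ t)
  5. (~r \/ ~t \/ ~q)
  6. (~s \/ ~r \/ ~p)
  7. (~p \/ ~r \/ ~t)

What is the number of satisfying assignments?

12

Split on r, then p.
  r=1, p=1: remaining (q,s,t) ∈ {(0,0,0); (1,0,0)} — 2.
  r=1, p=0: s free; 3 ways for (q,t) × 2^1 = 6.
  r=0, p=1: a clause becomes empty — 0.
  r=0, p=0: remaining (q,s,t) ∈ {(0,0,1); (0,1,1); (1,0,1); (1,1,1)} — 4.
Total: 2 + 6 + 0 + 4 = 12.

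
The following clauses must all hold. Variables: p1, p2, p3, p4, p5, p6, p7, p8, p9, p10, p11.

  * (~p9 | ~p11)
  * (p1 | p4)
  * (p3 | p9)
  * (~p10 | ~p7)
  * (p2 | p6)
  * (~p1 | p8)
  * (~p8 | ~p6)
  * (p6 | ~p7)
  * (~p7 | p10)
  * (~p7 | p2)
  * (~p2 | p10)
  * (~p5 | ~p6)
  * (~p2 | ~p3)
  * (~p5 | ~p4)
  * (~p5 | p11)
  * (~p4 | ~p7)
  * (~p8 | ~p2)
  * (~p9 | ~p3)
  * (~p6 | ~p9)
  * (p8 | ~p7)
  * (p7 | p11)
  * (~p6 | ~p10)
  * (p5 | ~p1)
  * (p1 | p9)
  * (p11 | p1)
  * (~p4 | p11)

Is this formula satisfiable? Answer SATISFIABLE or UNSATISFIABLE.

UNSATISFIABLE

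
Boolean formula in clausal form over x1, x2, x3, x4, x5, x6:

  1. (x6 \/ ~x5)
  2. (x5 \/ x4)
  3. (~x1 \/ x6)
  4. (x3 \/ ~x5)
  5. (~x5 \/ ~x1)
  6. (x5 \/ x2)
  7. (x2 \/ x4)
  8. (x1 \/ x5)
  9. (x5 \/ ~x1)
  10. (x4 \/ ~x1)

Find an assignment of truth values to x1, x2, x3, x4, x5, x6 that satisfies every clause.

x1=0, x2=1, x3=1, x4=0, x5=1, x6=1

Check each clause:
  1. (~x5 \/ x6) — x6 is true.
  2. (x4 \/ x5) — x5 is true.
  3. (x6 \/ ~x1) — ~x1 is true.
  4. (x3 \/ ~x5) — x3 is true.
  5. (~x1 \/ ~x5) — ~x1 is true.
  6. (x5 \/ x2) — x2 is true.
  7. (x2 \/ x4) — x2 is true.
  8. (x1 \/ x5) — x5 is true.
  9. (x5 \/ ~x1) — x5 is true.
  10. (x4 \/ ~x1) — ~x1 is true.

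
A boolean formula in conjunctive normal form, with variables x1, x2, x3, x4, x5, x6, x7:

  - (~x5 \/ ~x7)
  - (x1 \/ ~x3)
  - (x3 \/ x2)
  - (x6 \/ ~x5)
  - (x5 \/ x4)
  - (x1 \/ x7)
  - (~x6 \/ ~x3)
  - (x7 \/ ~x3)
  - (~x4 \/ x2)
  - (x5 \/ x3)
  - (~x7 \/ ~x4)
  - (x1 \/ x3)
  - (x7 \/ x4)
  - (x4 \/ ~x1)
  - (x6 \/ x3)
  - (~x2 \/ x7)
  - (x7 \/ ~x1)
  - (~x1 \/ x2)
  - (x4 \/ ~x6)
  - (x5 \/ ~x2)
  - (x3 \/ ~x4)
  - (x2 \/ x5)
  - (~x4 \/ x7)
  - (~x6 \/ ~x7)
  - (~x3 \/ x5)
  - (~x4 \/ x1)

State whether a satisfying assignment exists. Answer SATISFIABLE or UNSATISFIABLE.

x3 = True:
  propagation gives x1=True, x6=False, x5=False; an empty clause results — contradiction.
x3 = False:
  propagation gives x2=True, x5=True, x7=False; an empty clause results — contradiction.
Every branch closes, so no satisfying assignment exists.

UNSATISFIABLE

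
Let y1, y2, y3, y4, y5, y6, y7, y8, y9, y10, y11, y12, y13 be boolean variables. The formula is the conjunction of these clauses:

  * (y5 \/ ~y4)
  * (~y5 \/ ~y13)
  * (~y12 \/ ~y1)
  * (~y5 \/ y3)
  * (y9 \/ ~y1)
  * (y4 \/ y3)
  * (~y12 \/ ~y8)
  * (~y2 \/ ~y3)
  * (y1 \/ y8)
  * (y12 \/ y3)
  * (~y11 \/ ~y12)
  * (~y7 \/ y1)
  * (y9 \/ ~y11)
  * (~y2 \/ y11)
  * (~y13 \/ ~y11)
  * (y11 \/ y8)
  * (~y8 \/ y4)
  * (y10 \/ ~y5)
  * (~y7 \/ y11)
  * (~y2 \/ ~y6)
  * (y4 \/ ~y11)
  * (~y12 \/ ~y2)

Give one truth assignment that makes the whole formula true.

Pure literal: y2 appears only negated; assign y2 = False.
y9 occurs only positively in the remaining clauses — set y9 = True.
Set y1 = True and propagate.
  then y12 is forced to False.
  then y3 is forced to True.
The remaining clauses are satisfied by y4 = True, y5 = True, y6 = True, y7 = True, y8 = False, y10 = True, y11 = True, y13 = False.
Every clause has at least one true literal under this assignment.

y1=T, y2=F, y3=T, y4=T, y5=T, y6=T, y7=T, y8=F, y9=T, y10=T, y11=T, y12=F, y13=F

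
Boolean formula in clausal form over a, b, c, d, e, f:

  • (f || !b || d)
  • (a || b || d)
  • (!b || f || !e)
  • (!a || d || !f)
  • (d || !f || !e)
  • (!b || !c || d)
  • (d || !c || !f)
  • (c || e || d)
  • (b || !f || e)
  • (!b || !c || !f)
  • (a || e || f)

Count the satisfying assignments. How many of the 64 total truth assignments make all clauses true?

Case analysis on f and d:
  f=1, d=1: a free; 4 ways for (b,c,e) × 2^1 = 8.
  f=1, d=0: a clause becomes empty — 0.
  f=0, d=1: c free; 4 ways for (a,b,e) × 2^1 = 8.
  f=0, d=0: remaining (a,b,c,e) ∈ {(1,0,0,1); (1,0,1,0); (1,0,1,1)} — 3.
Total: 8 + 0 + 8 + 3 = 19.

19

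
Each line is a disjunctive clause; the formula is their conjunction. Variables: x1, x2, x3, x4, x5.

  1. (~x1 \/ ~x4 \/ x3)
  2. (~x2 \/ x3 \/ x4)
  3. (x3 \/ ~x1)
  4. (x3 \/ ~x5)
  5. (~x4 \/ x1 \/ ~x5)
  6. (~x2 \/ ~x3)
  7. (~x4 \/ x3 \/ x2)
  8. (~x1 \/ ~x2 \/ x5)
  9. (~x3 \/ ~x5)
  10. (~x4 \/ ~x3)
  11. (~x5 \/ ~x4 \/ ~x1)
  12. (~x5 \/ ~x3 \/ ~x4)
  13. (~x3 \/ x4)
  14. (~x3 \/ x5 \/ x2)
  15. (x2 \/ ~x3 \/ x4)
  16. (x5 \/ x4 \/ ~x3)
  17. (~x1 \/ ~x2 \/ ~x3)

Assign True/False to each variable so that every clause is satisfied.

x1=F, x2=T, x3=F, x4=T, x5=F

Try x1 = False.
Set x2 = True and propagate.
  then x3 is forced to False.
  then x4 is forced to True.
  then x5 is forced to False.
Every clause has at least one true literal under this assignment.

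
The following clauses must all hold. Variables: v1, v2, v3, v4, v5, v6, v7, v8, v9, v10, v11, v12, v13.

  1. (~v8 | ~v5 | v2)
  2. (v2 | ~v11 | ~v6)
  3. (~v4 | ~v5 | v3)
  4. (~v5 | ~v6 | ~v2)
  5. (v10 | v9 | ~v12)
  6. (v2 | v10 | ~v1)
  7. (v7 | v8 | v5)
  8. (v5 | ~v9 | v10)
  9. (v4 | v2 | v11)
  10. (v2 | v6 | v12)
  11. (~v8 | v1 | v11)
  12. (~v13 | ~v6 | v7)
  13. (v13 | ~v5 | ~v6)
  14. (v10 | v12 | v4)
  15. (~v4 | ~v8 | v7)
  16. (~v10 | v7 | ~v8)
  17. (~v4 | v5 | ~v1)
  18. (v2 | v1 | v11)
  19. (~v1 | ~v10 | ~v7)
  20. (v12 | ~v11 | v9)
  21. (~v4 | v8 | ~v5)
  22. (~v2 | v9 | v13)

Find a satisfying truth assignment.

v3 occurs only positively in the remaining clauses — set v3 = True.
Set v1 = False and propagate.
Try v2 = False.
  then v11 is forced to True.
  then v6 is forced to False.
  then v12 is forced to True.
For the remaining variables, v4 = False, v5 = True, v7 = True, v8 = False, v9 = False, v10 = True, v13 = False works.

v1=0  v2=0  v3=1  v4=0  v5=1  v6=0  v7=1  v8=0  v9=0  v10=1  v11=1  v12=1  v13=0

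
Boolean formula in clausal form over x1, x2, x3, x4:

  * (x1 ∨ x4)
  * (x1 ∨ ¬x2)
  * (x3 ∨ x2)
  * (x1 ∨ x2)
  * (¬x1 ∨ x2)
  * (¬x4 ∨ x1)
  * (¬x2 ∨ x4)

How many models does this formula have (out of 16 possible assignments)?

2

Satisfying assignments:
  x1=1 x2=1 x3=0 x4=1
  x1=1 x2=1 x3=1 x4=1
Count: 2.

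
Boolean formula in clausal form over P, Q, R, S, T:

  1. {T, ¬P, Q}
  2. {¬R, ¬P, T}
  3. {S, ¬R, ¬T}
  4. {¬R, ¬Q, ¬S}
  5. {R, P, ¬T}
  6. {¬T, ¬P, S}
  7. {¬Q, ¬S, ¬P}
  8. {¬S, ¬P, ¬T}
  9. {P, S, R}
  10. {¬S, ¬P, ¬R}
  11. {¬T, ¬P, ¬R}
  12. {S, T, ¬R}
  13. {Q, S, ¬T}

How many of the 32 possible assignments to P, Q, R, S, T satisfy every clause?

Satisfying assignments:
  P=F Q=F R=F S=T T=F
  P=F Q=F R=T S=T T=F
  P=F Q=F R=T S=T T=T
  P=F Q=T R=F S=T T=F
  P=T Q=T R=F S=F T=F
Count: 5.

5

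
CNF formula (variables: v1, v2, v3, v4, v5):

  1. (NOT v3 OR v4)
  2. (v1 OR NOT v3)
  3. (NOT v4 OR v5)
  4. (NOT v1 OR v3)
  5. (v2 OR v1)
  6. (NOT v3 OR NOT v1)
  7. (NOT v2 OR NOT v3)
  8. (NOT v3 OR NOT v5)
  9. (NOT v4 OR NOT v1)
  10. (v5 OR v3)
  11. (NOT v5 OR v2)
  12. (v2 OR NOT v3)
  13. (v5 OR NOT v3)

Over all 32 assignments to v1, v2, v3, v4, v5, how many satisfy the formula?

The models are:
  v1=0 v2=1 v3=0 v4=0 v5=1
  v1=0 v2=1 v3=0 v4=1 v5=1
Count: 2.

2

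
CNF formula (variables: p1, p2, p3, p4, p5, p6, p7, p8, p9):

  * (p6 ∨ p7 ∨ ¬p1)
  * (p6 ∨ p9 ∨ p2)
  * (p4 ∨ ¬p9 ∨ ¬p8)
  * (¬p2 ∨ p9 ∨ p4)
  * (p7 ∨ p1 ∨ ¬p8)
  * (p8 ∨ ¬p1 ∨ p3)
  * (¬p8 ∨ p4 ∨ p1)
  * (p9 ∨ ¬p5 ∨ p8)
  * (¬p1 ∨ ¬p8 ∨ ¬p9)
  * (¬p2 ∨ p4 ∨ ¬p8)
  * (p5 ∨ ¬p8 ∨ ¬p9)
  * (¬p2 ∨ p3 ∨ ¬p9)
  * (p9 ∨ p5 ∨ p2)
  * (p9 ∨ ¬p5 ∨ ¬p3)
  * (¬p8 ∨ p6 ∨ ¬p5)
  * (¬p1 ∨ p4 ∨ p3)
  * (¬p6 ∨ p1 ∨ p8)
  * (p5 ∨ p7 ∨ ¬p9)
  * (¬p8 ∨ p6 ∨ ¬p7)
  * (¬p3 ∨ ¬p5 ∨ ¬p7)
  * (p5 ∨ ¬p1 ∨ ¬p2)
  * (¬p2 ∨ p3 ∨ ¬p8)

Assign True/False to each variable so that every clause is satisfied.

p1 = False, p2 = False, p3 = False, p4 = True, p5 = True, p6 = False, p7 = False, p8 = False, p9 = True

p4 occurs only positively in the remaining clauses — set p4 = True.
Try p1 = False.
Branch on p2: take p2 = False.
Branch on p3: take p3 = False.
For the remaining variables, p5 = True, p6 = False, p7 = False, p8 = False, p9 = True works.
Every clause has at least one true literal under this assignment.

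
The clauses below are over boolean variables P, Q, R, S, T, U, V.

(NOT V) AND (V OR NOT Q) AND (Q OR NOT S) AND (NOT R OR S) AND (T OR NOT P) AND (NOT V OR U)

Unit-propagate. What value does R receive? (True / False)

False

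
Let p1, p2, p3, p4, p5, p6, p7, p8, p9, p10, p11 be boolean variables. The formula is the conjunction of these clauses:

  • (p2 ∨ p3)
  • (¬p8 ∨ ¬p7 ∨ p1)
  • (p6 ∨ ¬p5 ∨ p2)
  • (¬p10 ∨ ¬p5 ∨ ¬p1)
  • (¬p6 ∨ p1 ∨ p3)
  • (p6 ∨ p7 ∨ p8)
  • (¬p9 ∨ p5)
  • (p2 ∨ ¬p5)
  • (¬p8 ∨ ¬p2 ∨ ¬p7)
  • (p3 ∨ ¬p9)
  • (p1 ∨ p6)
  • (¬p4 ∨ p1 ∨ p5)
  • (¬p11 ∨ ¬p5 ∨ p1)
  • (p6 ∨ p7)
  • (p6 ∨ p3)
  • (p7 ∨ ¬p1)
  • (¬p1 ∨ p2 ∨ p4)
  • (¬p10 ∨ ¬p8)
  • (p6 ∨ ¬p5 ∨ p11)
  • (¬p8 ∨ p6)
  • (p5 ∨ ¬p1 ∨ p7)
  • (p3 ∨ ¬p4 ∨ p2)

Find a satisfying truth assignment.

Pure literal: p3 appears only positively; assign p3 = True.
p9 occurs only negated in the remaining clauses — set p9 = False.
Try p1 = True.
  then p7 is forced to True.
Try p2 = True.
  then p8 is forced to False.
Try p5 = True.
  then p10 is forced to False.
For the remaining variables, p4 = False, p6 = True, p11 = True works.
Every clause has at least one true literal under this assignment.
Check each clause:
  1. (p2 ∨ p3) — p2 is true.
  2. (¬p8 ∨ p1 ∨ ¬p7) — ¬p8 is true.
  3. (p2 ∨ p6 ∨ ¬p5) — p2 is true.
  4. (¬p1 ∨ ¬p10 ∨ ¬p5) — ¬p10 is true.
  5. (¬p6 ∨ p3 ∨ p1) — p1 is true.
  6. (p8 ∨ p6 ∨ p7) — p6 is true.
  7. (p5 ∨ ¬p9) — p5 is true.
  8. (¬p5 ∨ p2) — p2 is true.
  9. (¬p7 ∨ ¬p2 ∨ ¬p8) — ¬p8 is true.
  10. (p3 ∨ ¬p9) — p3 is true.
  11. (p1 ∨ p6) — p1 is true.
  12. (¬p4 ∨ p5 ∨ p1) — p1 is true.
  13. (¬p11 ∨ p1 ∨ ¬p5) — p1 is true.
  14. (p6 ∨ p7) — p6 is true.
  15. (p3 ∨ p6) — p3 is true.
  16. (¬p1 ∨ p7) — p7 is true.
  17. (p4 ∨ ¬p1 ∨ p2) — p2 is true.
  18. (¬p8 ∨ ¬p10) — ¬p8 is true.
  19. (p11 ∨ p6 ∨ ¬p5) — p11 is true.
  20. (¬p8 ∨ p6) — ¬p8 is true.
  21. (¬p1 ∨ p5 ∨ p7) — p5 is true.
  22. (p3 ∨ ¬p4 ∨ p2) — p2 is true.

p1=True  p2=True  p3=True  p4=False  p5=True  p6=True  p7=True  p8=False  p9=False  p10=False  p11=True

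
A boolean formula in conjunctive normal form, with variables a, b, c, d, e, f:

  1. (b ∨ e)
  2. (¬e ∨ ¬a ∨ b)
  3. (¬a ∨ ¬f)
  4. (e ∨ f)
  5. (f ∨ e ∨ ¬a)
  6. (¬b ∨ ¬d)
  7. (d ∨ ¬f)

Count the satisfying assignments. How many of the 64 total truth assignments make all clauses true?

10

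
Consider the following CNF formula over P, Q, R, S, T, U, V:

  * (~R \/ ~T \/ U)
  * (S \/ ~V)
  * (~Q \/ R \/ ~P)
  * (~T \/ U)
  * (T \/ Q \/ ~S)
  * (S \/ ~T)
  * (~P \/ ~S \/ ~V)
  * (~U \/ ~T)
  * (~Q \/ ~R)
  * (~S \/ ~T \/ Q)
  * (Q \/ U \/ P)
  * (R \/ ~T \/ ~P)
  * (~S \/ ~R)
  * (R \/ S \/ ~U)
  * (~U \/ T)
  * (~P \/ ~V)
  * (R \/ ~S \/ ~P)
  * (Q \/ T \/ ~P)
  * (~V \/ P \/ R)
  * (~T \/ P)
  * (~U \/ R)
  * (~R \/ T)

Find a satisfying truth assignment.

P = F, Q = T, R = F, S = T, T = F, U = F, V = F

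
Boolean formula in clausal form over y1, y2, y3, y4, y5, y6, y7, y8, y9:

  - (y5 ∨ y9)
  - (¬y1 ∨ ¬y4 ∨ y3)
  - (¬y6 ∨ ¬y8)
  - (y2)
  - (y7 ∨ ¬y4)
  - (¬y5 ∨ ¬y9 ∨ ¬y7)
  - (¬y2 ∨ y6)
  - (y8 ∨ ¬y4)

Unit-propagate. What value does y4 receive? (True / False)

Unit clause (y2) sets y2 = True.
In (¬y2 ∨ y6), ¬y2 is now false; y6 must hold, so y6 = True.
(¬y6 ∨ ¬y8): since y6 = True, the clause reduces to (¬y8). y8 = False.
(y8 ∨ ¬y4): since y8 = False, the clause reduces to (¬y4). y4 = False.

False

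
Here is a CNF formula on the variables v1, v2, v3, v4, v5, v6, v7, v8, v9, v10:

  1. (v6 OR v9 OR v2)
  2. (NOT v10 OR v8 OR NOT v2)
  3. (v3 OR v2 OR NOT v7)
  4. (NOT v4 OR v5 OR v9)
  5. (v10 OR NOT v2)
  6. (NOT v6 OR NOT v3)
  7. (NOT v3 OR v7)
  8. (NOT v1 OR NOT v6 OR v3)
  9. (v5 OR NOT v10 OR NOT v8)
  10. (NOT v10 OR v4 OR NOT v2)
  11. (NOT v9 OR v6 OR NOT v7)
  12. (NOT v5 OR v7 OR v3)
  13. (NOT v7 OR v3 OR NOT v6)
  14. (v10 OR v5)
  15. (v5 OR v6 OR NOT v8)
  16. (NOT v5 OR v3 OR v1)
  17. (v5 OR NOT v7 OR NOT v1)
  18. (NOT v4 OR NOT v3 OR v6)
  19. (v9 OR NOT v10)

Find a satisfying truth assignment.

v1=False  v2=False  v3=False  v4=False  v5=False  v6=False  v7=False  v8=False  v9=True  v10=True

Check each clause:
  1. (v9 OR v2 OR v6) — v9 is true.
  2. (NOT v2 OR v8 OR NOT v10) — NOT v2 is true.
  3. (v2 OR v3 OR NOT v7) — NOT v7 is true.
  4. (v9 OR NOT v4 OR v5) — v9 is true.
  5. (v10 OR NOT v2) — v10 is true.
  6. (NOT v6 OR NOT v3) — NOT v6 is true.
  7. (v7 OR NOT v3) — NOT v3 is true.
  8. (v3 OR NOT v6 OR NOT v1) — NOT v6 is true.
  9. (NOT v10 OR NOT v8 OR v5) — NOT v8 is true.
  10. (NOT v2 OR NOT v10 OR v4) — NOT v2 is true.
  11. (NOT v7 OR v6 OR NOT v9) — NOT v7 is true.
  12. (NOT v5 OR v7 OR v3) — NOT v5 is true.
  13. (v3 OR NOT v6 OR NOT v7) — NOT v7 is true.
  14. (v10 OR v5) — v10 is true.
  15. (v5 OR NOT v8 OR v6) — NOT v8 is true.
  16. (NOT v5 OR v3 OR v1) — NOT v5 is true.
  17. (NOT v1 OR v5 OR NOT v7) — NOT v7 is true.
  18. (NOT v4 OR NOT v3 OR v6) — NOT v4 is true.
  19. (NOT v10 OR v9) — v9 is true.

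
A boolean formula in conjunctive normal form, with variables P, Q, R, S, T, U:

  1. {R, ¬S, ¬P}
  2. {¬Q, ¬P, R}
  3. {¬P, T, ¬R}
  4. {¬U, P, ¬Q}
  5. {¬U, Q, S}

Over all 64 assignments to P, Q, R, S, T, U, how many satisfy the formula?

29

Split on P, then Q.
  P=T, Q=T: remaining (R,S,T,U) ∈ {(T,F,T,F); (T,F,T,T); (T,T,T,F); (T,T,T,T)} — 4.
  P=T, Q=F: 5 of the 16 assignments to (R,S,T,U) work.
  P=F, Q=T: forces U=F; R, S, T free → 2^3 = 8.
  P=F, Q=F: R, T free; 3 ways for (S,U) × 2^2 = 12.
Total: 4 + 5 + 8 + 12 = 29.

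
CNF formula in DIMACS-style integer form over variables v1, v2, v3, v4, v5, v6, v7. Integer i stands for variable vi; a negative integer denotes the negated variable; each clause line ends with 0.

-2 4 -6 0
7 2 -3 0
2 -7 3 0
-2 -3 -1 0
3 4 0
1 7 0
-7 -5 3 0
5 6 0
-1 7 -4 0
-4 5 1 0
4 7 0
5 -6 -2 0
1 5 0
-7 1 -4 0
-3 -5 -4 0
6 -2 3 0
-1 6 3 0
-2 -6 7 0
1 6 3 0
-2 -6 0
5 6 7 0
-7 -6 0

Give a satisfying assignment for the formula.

v1=False, v2=True, v3=True, v4=False, v5=True, v6=False, v7=True

Try v1 = False.
  then v7 is forced to True.
  then v5 is forced to True.
  then v3 is forced to True.
  then v4 is forced to False.
  then v6 is forced to False.
v2 is now unconstrained; take v2 = True.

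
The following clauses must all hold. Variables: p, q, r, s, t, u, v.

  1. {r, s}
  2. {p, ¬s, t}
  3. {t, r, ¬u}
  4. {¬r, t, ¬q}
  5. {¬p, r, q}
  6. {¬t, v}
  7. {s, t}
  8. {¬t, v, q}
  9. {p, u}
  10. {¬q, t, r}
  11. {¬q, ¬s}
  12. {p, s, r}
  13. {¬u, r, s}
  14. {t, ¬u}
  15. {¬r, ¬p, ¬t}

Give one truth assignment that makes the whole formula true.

p=True, q=False, r=True, s=True, t=False, u=False, v=True

Pure literal: v appears only positively; assign v = True.
Try p = True.
Branch on q: take q = False.
  then r is forced to True.
  then t is forced to False.
  then s is forced to True.
  then u is forced to False.
Every clause has at least one true literal under this assignment.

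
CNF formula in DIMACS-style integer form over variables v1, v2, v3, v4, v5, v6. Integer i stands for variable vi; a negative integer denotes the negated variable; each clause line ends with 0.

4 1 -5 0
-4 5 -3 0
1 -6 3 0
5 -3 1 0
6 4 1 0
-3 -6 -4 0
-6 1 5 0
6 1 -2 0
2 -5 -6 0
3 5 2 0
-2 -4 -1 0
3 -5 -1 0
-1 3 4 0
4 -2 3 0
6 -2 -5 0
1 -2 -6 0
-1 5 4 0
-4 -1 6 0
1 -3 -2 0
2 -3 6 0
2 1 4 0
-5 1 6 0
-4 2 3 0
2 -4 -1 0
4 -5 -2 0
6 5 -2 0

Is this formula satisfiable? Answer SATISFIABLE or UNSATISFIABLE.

UNSATISFIABLE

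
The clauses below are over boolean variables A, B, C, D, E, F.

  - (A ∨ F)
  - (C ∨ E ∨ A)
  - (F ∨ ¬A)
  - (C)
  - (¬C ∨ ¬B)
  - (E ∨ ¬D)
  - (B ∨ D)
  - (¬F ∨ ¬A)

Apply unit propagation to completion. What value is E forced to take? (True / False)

True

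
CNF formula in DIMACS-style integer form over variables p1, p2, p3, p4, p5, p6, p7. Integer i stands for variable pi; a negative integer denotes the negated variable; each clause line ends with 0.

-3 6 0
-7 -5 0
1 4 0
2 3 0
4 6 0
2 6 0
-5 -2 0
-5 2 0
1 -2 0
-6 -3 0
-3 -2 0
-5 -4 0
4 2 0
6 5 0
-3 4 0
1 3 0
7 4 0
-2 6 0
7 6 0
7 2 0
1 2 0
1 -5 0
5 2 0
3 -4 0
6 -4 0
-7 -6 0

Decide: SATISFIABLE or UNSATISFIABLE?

UNSATISFIABLE

p2 = True:
  propagation gives p5=False, p1=True, p3=False, p6=True; an empty clause results — contradiction.
p2 = False:
  propagation gives p3=True, p6=True; an empty clause results — contradiction.
Every branch closes, so no satisfying assignment exists.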